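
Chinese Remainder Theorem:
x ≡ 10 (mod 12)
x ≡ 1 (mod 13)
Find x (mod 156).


M = 12*13 = 156
M1 = M/12 = 13, M2 = M/13 = 12
M1^(-1) mod 12 = 1, M2^(-1) mod 13 = 12
x = 10*13*1 + 1*12*12 = 274
274 mod 156 = 118
Check: 118 mod 12 = 10 ✓, 118 mod 13 = 1 ✓

x ≡ 118 (mod 156)


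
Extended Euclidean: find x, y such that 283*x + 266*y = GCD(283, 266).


Tabular extended Euclidean (each row: r = 283*s + 266*t):
r=283, s=1, t=0
r=266, s=0, t=1
q=1: r=17, s=1, t=-1   [283*(1) + 266*(-1) = 17]
q=15: r=11, s=-15, t=16   [283*(-15) + 266*(16) = 11]
q=1: r=6, s=16, t=-17   [283*(16) + 266*(-17) = 6]
q=1: r=5, s=-31, t=33   [283*(-31) + 266*(33) = 5]
q=1: r=1, s=47, t=-50   [283*(47) + 266*(-50) = 1]
q=5: r=0, s=-266, t=283   [283*(-266) + 266*(283) = 0]
GCD = 1; from the row with r=1: x=47, y=-50
Check: 283*(47) + 266*(-50) = 13301 - 13300 = 1

GCD = 1, x = 47, y = -50


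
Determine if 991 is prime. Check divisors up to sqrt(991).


Check divisors up to sqrt(991) = 31.4802
No divisors found.
991 is prime.

Yes, 991 is prime


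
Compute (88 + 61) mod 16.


88 + 61 = 149
149 mod 16 = 5


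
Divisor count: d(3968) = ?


3968 = 2^7 × 31^1
d(3968) = (7+1) × (1+1) = 16

16 divisors


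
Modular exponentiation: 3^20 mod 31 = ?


3^1 mod 31 = 3
3^2 mod 31 = 9
3^3 mod 31 = 27
3^4 mod 31 = 19
3^5 mod 31 = 26
3^6 mod 31 = 16
3^7 mod 31 = 17
3^8 mod 31 = 20
3^9 mod 31 = 29
3^10 mod 31 = 25
3^11 mod 31 = 13
3^12 mod 31 = 8
3^13 mod 31 = 24
3^14 mod 31 = 10
3^15 mod 31 = 30
3^16 mod 31 = 28
3^17 mod 31 = 22
3^18 mod 31 = 4
3^19 mod 31 = 12
3^20 mod 31 = 5


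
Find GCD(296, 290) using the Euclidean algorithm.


296 = 1 * 290 + 6
290 = 48 * 6 + 2
6 = 3 * 2 + 0
GCD = 2


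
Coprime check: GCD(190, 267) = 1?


Euclidean algorithm:
267 = 1 * 190 + 77
190 = 2 * 77 + 36
77 = 2 * 36 + 5
36 = 7 * 5 + 1
5 = 5 * 1 + 0
GCD(190, 267) = 1

Yes, coprime (GCD = 1)


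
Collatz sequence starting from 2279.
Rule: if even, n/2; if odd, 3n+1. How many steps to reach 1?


2279 → 6838 → 3419 → 10258 → 5129 → 15388 → 7694 → 3847 → 11542 → 5771 → 17314 → 8657 → 25972 → 12986 → 6493 → 19480 → 9740 → 4870 → 2435 → 7306 → 3653 → 10960 → 5480 → 2740 → 1370 → 685 → 2056 → 1028 → 514 → 257 → 772 → 386 → 193 → 580 → 290 → 145 → 436 → 218 → 109 → 328 → 164 → 82 → 41 → 124 → 62 → 31 → 94 → 47 → 142 → 71 → 214 → 107 → 322 → 161 → 484 → 242 → 121 → 364 → 182 → 91 → 274 → 137 → 412 → 206 → 103 → 310 → 155 → 466 → 233 → 700 → 350 → 175 → 526 → 263 → 790 → 395 → 1186 → 593 → 1780 → 890 → 445 → 1336 → 668 → 334 → 167 → 502 → 251 → 754 → 377 → 1132 → 566 → 283 → 850 → 425 → 1276 → 638 → 319 → 958 → 479 → 1438 → 719 → 2158 → 1079 → 3238 → 1619 → 4858 → 2429 → 7288 → 3644 → 1822 → 911 → 2734 → 1367 → 4102 → 2051 → 6154 → 3077 → 9232 → 4616 → 2308 → 1154 → 577 → 1732 → 866 → 433 → 1300 → 650 → 325 → 976 → 488 → 244 → 122 → 61 → 184 → 92 → 46 → 23 → 70 → 35 → 106 → 53 → 160 → 80 → 40 → 20 → 10 → 5 → 16 → 8 → 4 → 2 → 1
Total steps = 151

151 steps


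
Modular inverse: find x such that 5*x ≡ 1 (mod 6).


Use the extended Euclidean algorithm on (6, 5); each row r = 6*s + 5*t:
r=6, s=1, t=0
r=5, s=0, t=1
q=1: r=1, s=1, t=-1   [6*(1) + 5*(-1) = 1]
q=5: r=0, s=-5, t=6   [6*(-5) + 5*(6) = 0]
GCD = 1 with t = -1, so 5*(-1) ≡ 1 (mod 6)
Inverse = -1 mod 6 = 5
Check: 5 * 5 = 25 ≡ 1 (mod 6)

5^(-1) ≡ 5 (mod 6)


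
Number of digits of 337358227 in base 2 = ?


337358227 in base 2 = 10100000110111010110110010011
Number of digits = 29

29 digits (base 2)


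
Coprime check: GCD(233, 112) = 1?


Euclidean algorithm:
233 = 2 * 112 + 9
112 = 12 * 9 + 4
9 = 2 * 4 + 1
4 = 4 * 1 + 0
GCD(233, 112) = 1

Yes, coprime (GCD = 1)


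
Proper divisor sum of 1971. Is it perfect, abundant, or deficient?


Proper divisors: 1, 3, 9, 27, 73, 219, 657
Sum = 1 + 3 + 9 + 27 + 73 + 219 + 657 = 989
989 < 1971 → deficient

s(1971) = 989 (deficient)


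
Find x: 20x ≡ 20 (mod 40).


GCD(20, 40) = 20 divides 20
Divide: 1x ≡ 1 (mod 2)
x ≡ 1 (mod 2)


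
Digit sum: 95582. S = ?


9 + 5 + 5 + 8 + 2 = 29


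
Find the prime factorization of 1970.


1970 / 2 = 985
985 / 5 = 197
197 / 197 = 1
1970 = 2 × 5 × 197


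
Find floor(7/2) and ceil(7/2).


7/2 = 3.5000
floor = 3
ceil = 4

floor = 3, ceil = 4


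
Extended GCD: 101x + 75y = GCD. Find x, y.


Tabular extended Euclidean (each row: r = 101*s + 75*t):
r=101, s=1, t=0
r=75, s=0, t=1
q=1: r=26, s=1, t=-1   [101*(1) + 75*(-1) = 26]
q=2: r=23, s=-2, t=3   [101*(-2) + 75*(3) = 23]
q=1: r=3, s=3, t=-4   [101*(3) + 75*(-4) = 3]
q=7: r=2, s=-23, t=31   [101*(-23) + 75*(31) = 2]
q=1: r=1, s=26, t=-35   [101*(26) + 75*(-35) = 1]
q=2: r=0, s=-75, t=101   [101*(-75) + 75*(101) = 0]
GCD = 1; from the row with r=1: x=26, y=-35
Check: 101*(26) + 75*(-35) = 2626 - 2625 = 1

GCD = 1, x = 26, y = -35


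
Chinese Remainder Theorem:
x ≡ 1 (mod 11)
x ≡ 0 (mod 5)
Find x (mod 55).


M = 11*5 = 55
M1 = M/11 = 5, M2 = M/5 = 11
M1^(-1) mod 11 = 9, M2^(-1) mod 5 = 1
x = 1*5*9 + 0*11*1 = 45
45 mod 55 = 45
Check: 45 mod 11 = 1 ✓, 45 mod 5 = 0 ✓

x ≡ 45 (mod 55)


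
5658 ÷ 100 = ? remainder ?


5658 = 100 * 56 + 58
Check: 5600 + 58 = 5658

q = 56, r = 58


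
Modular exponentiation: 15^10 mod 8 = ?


15^1 mod 8 = 7
15^2 mod 8 = 1
15^3 mod 8 = 7
15^4 mod 8 = 1
15^5 mod 8 = 7
15^6 mod 8 = 1
15^7 mod 8 = 7
15^8 mod 8 = 1
15^9 mod 8 = 7
15^10 mod 8 = 1


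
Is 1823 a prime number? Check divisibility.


Check divisors up to sqrt(1823) = 42.6966
No divisors found.
1823 is prime.

Yes, 1823 is prime


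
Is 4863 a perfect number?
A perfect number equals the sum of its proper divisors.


Proper divisors of 4863: 1, 3, 1621
Sum = 1 + 3 + 1621 = 1625

No, 4863 is not perfect (1625 ≠ 4863)


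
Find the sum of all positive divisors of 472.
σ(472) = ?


Divisors of 472: 1, 2, 4, 8, 59, 118, 236, 472
Sum = 1 + 2 + 4 + 8 + 59 + 118 + 236 + 472 = 900

σ(472) = 900


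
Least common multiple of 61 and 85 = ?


GCD(61, 85) = 1
LCM = 61*85/1 = 5185/1 = 5185

LCM = 5185


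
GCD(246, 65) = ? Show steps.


246 = 3 * 65 + 51
65 = 1 * 51 + 14
51 = 3 * 14 + 9
14 = 1 * 9 + 5
9 = 1 * 5 + 4
5 = 1 * 4 + 1
4 = 4 * 1 + 0
GCD = 1


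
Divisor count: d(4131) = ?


4131 = 3^5 × 17^1
d(4131) = (5+1) × (1+1) = 12

12 divisors


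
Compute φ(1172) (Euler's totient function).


1172 = 2^2 × 293
Prime factors: 2, 293
φ(1172) = 1172 × (1-1/2) × (1-1/293)
= 1172 × 1/2 × 292/293 = 584

φ(1172) = 584


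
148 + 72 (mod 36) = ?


148 + 72 = 220
220 mod 36 = 4


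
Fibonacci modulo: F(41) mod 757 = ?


F(k) mod 757 for k=1..41:
1, 1, 2, 3, 5, 8, 13, 21, 34, 55, 89, 144, 233, 377, 610, 230, 83, 313, 396, 709, 348, 300, 648, 191, 82, 273, 355, 628, 226, 97, 323, 420, 743, 406, 392, 41, 433, 474, 150, 624, 17
F(41) mod 757 = 17


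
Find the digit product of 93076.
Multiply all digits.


9 × 3 × 0 × 7 × 6 = 0


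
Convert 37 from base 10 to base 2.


37 (base 10) = 37 (decimal)
37 (decimal) = 100101 (base 2)


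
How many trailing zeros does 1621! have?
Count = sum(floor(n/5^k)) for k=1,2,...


floor(1621/5) = 324
floor(1621/25) = 64
floor(1621/125) = 12
floor(1621/625) = 2
Total = 402

402 trailing zeros


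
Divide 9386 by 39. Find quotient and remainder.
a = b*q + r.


9386 = 39 * 240 + 26
Check: 9360 + 26 = 9386

q = 240, r = 26


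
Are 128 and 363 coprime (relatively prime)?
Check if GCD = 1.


Euclidean algorithm:
363 = 2 * 128 + 107
128 = 1 * 107 + 21
107 = 5 * 21 + 2
21 = 10 * 2 + 1
2 = 2 * 1 + 0
GCD(128, 363) = 1

Yes, coprime (GCD = 1)


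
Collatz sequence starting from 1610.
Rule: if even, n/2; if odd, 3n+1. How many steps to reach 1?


1610 → 805 → 2416 → 1208 → 604 → 302 → 151 → 454 → 227 → 682 → 341 → 1024 → 512 → 256 → 128 → 64 → 32 → 16 → 8 → 4 → 2 → 1
Total steps = 21

21 steps


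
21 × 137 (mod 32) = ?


21 × 137 = 2877
2877 mod 32 = 29


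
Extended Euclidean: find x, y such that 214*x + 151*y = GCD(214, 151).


Tabular extended Euclidean (each row: r = 214*s + 151*t):
r=214, s=1, t=0
r=151, s=0, t=1
q=1: r=63, s=1, t=-1   [214*(1) + 151*(-1) = 63]
q=2: r=25, s=-2, t=3   [214*(-2) + 151*(3) = 25]
q=2: r=13, s=5, t=-7   [214*(5) + 151*(-7) = 13]
q=1: r=12, s=-7, t=10   [214*(-7) + 151*(10) = 12]
q=1: r=1, s=12, t=-17   [214*(12) + 151*(-17) = 1]
q=12: r=0, s=-151, t=214   [214*(-151) + 151*(214) = 0]
GCD = 1; from the row with r=1: x=12, y=-17
Check: 214*(12) + 151*(-17) = 2568 - 2567 = 1

GCD = 1, x = 12, y = -17


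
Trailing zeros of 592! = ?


floor(592/5) = 118
floor(592/25) = 23
floor(592/125) = 4
Total = 145

145 trailing zeros


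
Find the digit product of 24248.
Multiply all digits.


2 × 4 × 2 × 4 × 8 = 512


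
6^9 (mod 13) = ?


6^1 mod 13 = 6
6^2 mod 13 = 10
6^3 mod 13 = 8
6^4 mod 13 = 9
6^5 mod 13 = 2
6^6 mod 13 = 12
6^7 mod 13 = 7
6^8 mod 13 = 3
6^9 mod 13 = 5


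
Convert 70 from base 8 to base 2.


70 (base 8) = 56 (decimal)
56 (decimal) = 111000 (base 2)


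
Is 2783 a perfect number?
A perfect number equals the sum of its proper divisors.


Proper divisors of 2783: 1, 11, 23, 121, 253
Sum = 1 + 11 + 23 + 121 + 253 = 409

No, 2783 is not perfect (409 ≠ 2783)


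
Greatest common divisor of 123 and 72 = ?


123 = 1 * 72 + 51
72 = 1 * 51 + 21
51 = 2 * 21 + 9
21 = 2 * 9 + 3
9 = 3 * 3 + 0
GCD = 3


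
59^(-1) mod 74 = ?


Use the extended Euclidean algorithm on (74, 59); each row r = 74*s + 59*t:
r=74, s=1, t=0
r=59, s=0, t=1
q=1: r=15, s=1, t=-1   [74*(1) + 59*(-1) = 15]
q=3: r=14, s=-3, t=4   [74*(-3) + 59*(4) = 14]
q=1: r=1, s=4, t=-5   [74*(4) + 59*(-5) = 1]
q=14: r=0, s=-59, t=74   [74*(-59) + 59*(74) = 0]
GCD = 1 with t = -5, so 59*(-5) ≡ 1 (mod 74)
Inverse = -5 mod 74 = 69
Check: 59 * 69 = 4071 ≡ 1 (mod 74)

59^(-1) ≡ 69 (mod 74)


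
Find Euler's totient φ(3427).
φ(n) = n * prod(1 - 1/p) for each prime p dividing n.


3427 = 23 × 149
Prime factors: 23, 149
φ(3427) = 3427 × (1-1/23) × (1-1/149)
= 3427 × 22/23 × 148/149 = 3256

φ(3427) = 3256


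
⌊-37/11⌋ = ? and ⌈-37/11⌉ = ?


-37/11 = -3.3636
floor = -4
ceil = -3

floor = -4, ceil = -3


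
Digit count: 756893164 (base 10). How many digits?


756893164 has 9 digits in base 10
floor(log10(756893164)) + 1 = floor(8.8790) + 1 = 9

9 digits (base 10)


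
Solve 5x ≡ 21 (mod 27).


GCD(5, 27) = 1, unique solution
a^(-1) mod 27 = 11
x = 11 * 21 mod 27 = 15

x ≡ 15 (mod 27)


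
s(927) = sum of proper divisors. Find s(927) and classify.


Proper divisors: 1, 3, 9, 103, 309
Sum = 1 + 3 + 9 + 103 + 309 = 425
425 < 927 → deficient

s(927) = 425 (deficient)


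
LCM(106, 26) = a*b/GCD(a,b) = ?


GCD(106, 26) = 2
LCM = 106*26/2 = 2756/2 = 1378

LCM = 1378


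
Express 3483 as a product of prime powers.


3483 / 3 = 1161
1161 / 3 = 387
387 / 3 = 129
129 / 3 = 43
43 / 43 = 1
3483 = 3^4 × 43


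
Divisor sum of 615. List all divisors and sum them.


Divisors of 615: 1, 3, 5, 15, 41, 123, 205, 615
Sum = 1 + 3 + 5 + 15 + 41 + 123 + 205 + 615 = 1008

σ(615) = 1008


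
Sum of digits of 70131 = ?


7 + 0 + 1 + 3 + 1 = 12


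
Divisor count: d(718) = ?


718 = 2^1 × 359^1
d(718) = (1+1) × (1+1) = 4

4 divisors


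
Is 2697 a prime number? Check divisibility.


2697 / 3 = 899 (exact division)
2697 is NOT prime.

No, 2697 is not prime


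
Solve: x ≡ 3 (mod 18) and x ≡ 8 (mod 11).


M = 18*11 = 198
M1 = M/18 = 11, M2 = M/11 = 18
M1^(-1) mod 18 = 5, M2^(-1) mod 11 = 8
x = 3*11*5 + 8*18*8 = 1317
1317 mod 198 = 129
Check: 129 mod 18 = 3 ✓, 129 mod 11 = 8 ✓

x ≡ 129 (mod 198)


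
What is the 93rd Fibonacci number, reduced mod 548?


F(k) mod 548 for k=1..93:
1, 1, 2, 3, 5, 8, 13, 21, 34, 55, 89, 144, 233, 377, 62, 439, 501, 392, 345, 189, 534, 175, 161, 336, 497, 285, 234, 519, 205, 176, 381, 9, 390, 399, 241, 92, 333, 425, 210, 87, 297, 384, 133, 517, 102, 71, 173, 244, 417, 113, 530, 95, 77, 172, 249, 421, 122, 543, 117, 112, 229, 341, 22, 363, 385, 200, 37, 237, 274, 511, 237, 200, 437, 89, 526, 67, 45, 112, 157, 269, 426, 147, 25, 172, 197, 369, 18, 387, 405, 244, 101, 345, 446
F(93) mod 548 = 446


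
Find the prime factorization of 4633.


4633 / 41 = 113
113 / 113 = 1
4633 = 41 × 113


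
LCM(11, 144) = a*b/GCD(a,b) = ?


GCD(11, 144) = 1
LCM = 11*144/1 = 1584/1 = 1584

LCM = 1584


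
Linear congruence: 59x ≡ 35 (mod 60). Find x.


GCD(59, 60) = 1, unique solution
a^(-1) mod 60 = 59
x = 59 * 35 mod 60 = 25

x ≡ 25 (mod 60)


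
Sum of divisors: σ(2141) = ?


Divisors of 2141: 1, 2141
Sum = 1 + 2141 = 2142

σ(2141) = 2142


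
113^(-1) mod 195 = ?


Use the extended Euclidean algorithm on (195, 113); each row r = 195*s + 113*t:
r=195, s=1, t=0
r=113, s=0, t=1
q=1: r=82, s=1, t=-1   [195*(1) + 113*(-1) = 82]
q=1: r=31, s=-1, t=2   [195*(-1) + 113*(2) = 31]
q=2: r=20, s=3, t=-5   [195*(3) + 113*(-5) = 20]
q=1: r=11, s=-4, t=7   [195*(-4) + 113*(7) = 11]
q=1: r=9, s=7, t=-12   [195*(7) + 113*(-12) = 9]
q=1: r=2, s=-11, t=19   [195*(-11) + 113*(19) = 2]
q=4: r=1, s=51, t=-88   [195*(51) + 113*(-88) = 1]
q=2: r=0, s=-113, t=195   [195*(-113) + 113*(195) = 0]
GCD = 1 with t = -88, so 113*(-88) ≡ 1 (mod 195)
Inverse = -88 mod 195 = 107
Check: 113 * 107 = 12091 ≡ 1 (mod 195)

113^(-1) ≡ 107 (mod 195)


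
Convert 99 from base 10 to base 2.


99 (base 10) = 99 (decimal)
99 (decimal) = 1100011 (base 2)


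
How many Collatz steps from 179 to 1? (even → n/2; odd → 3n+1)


179 → 538 → 269 → 808 → 404 → 202 → 101 → 304 → 152 → 76 → 38 → 19 → 58 → 29 → 88 → 44 → 22 → 11 → 34 → 17 → 52 → 26 → 13 → 40 → 20 → 10 → 5 → 16 → 8 → 4 → 2 → 1
Total steps = 31

31 steps


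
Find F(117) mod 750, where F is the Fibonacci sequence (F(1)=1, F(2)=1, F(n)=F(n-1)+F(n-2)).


F(k) mod 750 for k=1..117:
1, 1, 2, 3, 5, 8, 13, 21, 34, 55, 89, 144, 233, 377, 610, 237, 97, 334, 431, 15, 446, 461, 157, 618, 25, 643, 668, 561, 479, 290, 19, 309, 328, 637, 215, 102, 317, 419, 736, 405, 391, 46, 437, 483, 170, 653, 73, 726, 49, 25, 74, 99, 173, 272, 445, 717, 412, 379, 41, 420, 461, 131, 592, 723, 565, 538, 353, 141, 494, 635, 379, 264, 643, 157, 50, 207, 257, 464, 721, 435, 406, 91, 497, 588, 335, 173, 508, 681, 439, 370, 59, 429, 488, 167, 655, 72, 727, 49, 26, 75, 101, 176, 277, 453, 730, 433, 413, 96, 509, 605, 364, 219, 583, 52, 635, 687, 572
F(117) mod 750 = 572


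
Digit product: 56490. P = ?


5 × 6 × 4 × 9 × 0 = 0


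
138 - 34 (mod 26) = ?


138 - 34 = 104
104 mod 26 = 0


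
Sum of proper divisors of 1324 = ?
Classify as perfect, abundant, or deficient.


Proper divisors: 1, 2, 4, 331, 662
Sum = 1 + 2 + 4 + 331 + 662 = 1000
1000 < 1324 → deficient

s(1324) = 1000 (deficient)


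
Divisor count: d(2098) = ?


2098 = 2^1 × 1049^1
d(2098) = (1+1) × (1+1) = 4

4 divisors


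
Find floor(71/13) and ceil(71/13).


71/13 = 5.4615
floor = 5
ceil = 6

floor = 5, ceil = 6


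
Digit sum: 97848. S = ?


9 + 7 + 8 + 4 + 8 = 36


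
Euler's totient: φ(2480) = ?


2480 = 2^4 × 5 × 31
Prime factors: 2, 5, 31
φ(2480) = 2480 × (1-1/2) × (1-1/5) × (1-1/31)
= 2480 × 1/2 × 4/5 × 30/31 = 960

φ(2480) = 960


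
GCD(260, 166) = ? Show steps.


260 = 1 * 166 + 94
166 = 1 * 94 + 72
94 = 1 * 72 + 22
72 = 3 * 22 + 6
22 = 3 * 6 + 4
6 = 1 * 4 + 2
4 = 2 * 2 + 0
GCD = 2


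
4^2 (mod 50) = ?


4^1 mod 50 = 4
4^2 mod 50 = 16


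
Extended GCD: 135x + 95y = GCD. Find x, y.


Tabular extended Euclidean (each row: r = 135*s + 95*t):
r=135, s=1, t=0
r=95, s=0, t=1
q=1: r=40, s=1, t=-1   [135*(1) + 95*(-1) = 40]
q=2: r=15, s=-2, t=3   [135*(-2) + 95*(3) = 15]
q=2: r=10, s=5, t=-7   [135*(5) + 95*(-7) = 10]
q=1: r=5, s=-7, t=10   [135*(-7) + 95*(10) = 5]
q=2: r=0, s=19, t=-27   [135*(19) + 95*(-27) = 0]
GCD = 5; from the row with r=5: x=-7, y=10
Check: 135*(-7) + 95*(10) = -945 + 950 = 5

GCD = 5, x = -7, y = 10


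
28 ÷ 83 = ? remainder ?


28 = 83 * 0 + 28
Check: 0 + 28 = 28

q = 0, r = 28


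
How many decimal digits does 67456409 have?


67456409 has 8 digits in base 10
floor(log10(67456409)) + 1 = floor(7.8290) + 1 = 8

8 digits (base 10)


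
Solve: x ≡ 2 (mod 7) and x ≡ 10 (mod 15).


M = 7*15 = 105
M1 = M/7 = 15, M2 = M/15 = 7
M1^(-1) mod 7 = 1, M2^(-1) mod 15 = 13
x = 2*15*1 + 10*7*13 = 940
940 mod 105 = 100
Check: 100 mod 7 = 2 ✓, 100 mod 15 = 10 ✓

x ≡ 100 (mod 105)


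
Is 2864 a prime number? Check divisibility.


2864 / 2 = 1432 (exact division)
2864 is NOT prime.

No, 2864 is not prime


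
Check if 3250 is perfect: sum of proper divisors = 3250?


Proper divisors of 3250: 1, 2, 5, 10, 13, 25, 26, 50, 65, 125, 130, 250, 325, 650, 1625
Sum = 1 + 2 + 5 + 10 + 13 + 25 + 26 + 50 + 65 + 125 + 130 + 250 + 325 + 650 + 1625 = 3302

No, 3250 is not perfect (3302 ≠ 3250)


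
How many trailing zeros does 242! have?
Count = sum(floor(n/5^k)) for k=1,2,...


floor(242/5) = 48
floor(242/25) = 9
floor(242/125) = 1
Total = 58

58 trailing zeros


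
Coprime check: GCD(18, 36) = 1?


Euclidean algorithm:
36 = 2 * 18 + 0
GCD(18, 36) = 18

No, not coprime (GCD = 18)


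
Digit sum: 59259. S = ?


5 + 9 + 2 + 5 + 9 = 30


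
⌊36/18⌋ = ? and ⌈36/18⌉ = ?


36/18 = 2.0000
floor = 2
ceil = 2

floor = 2, ceil = 2


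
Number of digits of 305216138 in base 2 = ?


305216138 in base 2 = 10010001100010011101010001010
Number of digits = 29

29 digits (base 2)


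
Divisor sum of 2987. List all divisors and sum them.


Divisors of 2987: 1, 29, 103, 2987
Sum = 1 + 29 + 103 + 2987 = 3120

σ(2987) = 3120


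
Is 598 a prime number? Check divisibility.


598 / 2 = 299 (exact division)
598 is NOT prime.

No, 598 is not prime


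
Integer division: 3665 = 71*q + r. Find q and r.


3665 = 71 * 51 + 44
Check: 3621 + 44 = 3665

q = 51, r = 44


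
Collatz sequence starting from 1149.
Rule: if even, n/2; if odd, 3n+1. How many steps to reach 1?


1149 → 3448 → 1724 → 862 → 431 → 1294 → 647 → 1942 → 971 → 2914 → 1457 → 4372 → 2186 → 1093 → 3280 → 1640 → 820 → 410 → 205 → 616 → 308 → 154 → 77 → 232 → 116 → 58 → 29 → 88 → 44 → 22 → 11 → 34 → 17 → 52 → 26 → 13 → 40 → 20 → 10 → 5 → 16 → 8 → 4 → 2 → 1
Total steps = 44

44 steps


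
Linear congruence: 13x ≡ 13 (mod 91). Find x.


GCD(13, 91) = 13 divides 13
Divide: 1x ≡ 1 (mod 7)
x ≡ 1 (mod 7)


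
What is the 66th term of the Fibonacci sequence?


Sequence: 1, 1, 2, 3, 5, 8, 13, 21, 34, 55, 89, 144, 233, 377, 610, 987, 1597, 2584, 4181, 6765, 10946, 17711, 28657, 46368, 75025, 121393, 196418, 317811, 514229, 832040, 1346269, 2178309, 3524578, 5702887, 9227465, 14930352, 24157817, 39088169, 63245986, 102334155, 165580141, 267914296, 433494437, 701408733, 1134903170, 1836311903, 2971215073, 4807526976, 7778742049, 12586269025, 20365011074, 32951280099, 53316291173, 86267571272, 139583862445, 225851433717, 365435296162, 591286729879, 956722026041, 1548008755920, 2504730781961, 4052739537881, 6557470319842, 10610209857723, 17167680177565, 27777890035288
F(66) = 27777890035288


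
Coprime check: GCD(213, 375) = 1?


Euclidean algorithm:
375 = 1 * 213 + 162
213 = 1 * 162 + 51
162 = 3 * 51 + 9
51 = 5 * 9 + 6
9 = 1 * 6 + 3
6 = 2 * 3 + 0
GCD(213, 375) = 3

No, not coprime (GCD = 3)


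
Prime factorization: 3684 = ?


3684 / 2 = 1842
1842 / 2 = 921
921 / 3 = 307
307 / 307 = 1
3684 = 2^2 × 3 × 307


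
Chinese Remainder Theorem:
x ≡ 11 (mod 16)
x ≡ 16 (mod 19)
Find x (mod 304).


M = 16*19 = 304
M1 = M/16 = 19, M2 = M/19 = 16
M1^(-1) mod 16 = 11, M2^(-1) mod 19 = 6
x = 11*19*11 + 16*16*6 = 3835
3835 mod 304 = 187
Check: 187 mod 16 = 11 ✓, 187 mod 19 = 16 ✓

x ≡ 187 (mod 304)


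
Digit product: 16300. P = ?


1 × 6 × 3 × 0 × 0 = 0


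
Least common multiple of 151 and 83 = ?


GCD(151, 83) = 1
LCM = 151*83/1 = 12533/1 = 12533

LCM = 12533


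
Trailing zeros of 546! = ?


floor(546/5) = 109
floor(546/25) = 21
floor(546/125) = 4
Total = 134

134 trailing zeros


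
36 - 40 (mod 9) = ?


36 - 40 = -4
-4 mod 9 = 5


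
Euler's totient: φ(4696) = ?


4696 = 2^3 × 587
Prime factors: 2, 587
φ(4696) = 4696 × (1-1/2) × (1-1/587)
= 4696 × 1/2 × 586/587 = 2344

φ(4696) = 2344


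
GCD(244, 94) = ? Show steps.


244 = 2 * 94 + 56
94 = 1 * 56 + 38
56 = 1 * 38 + 18
38 = 2 * 18 + 2
18 = 9 * 2 + 0
GCD = 2


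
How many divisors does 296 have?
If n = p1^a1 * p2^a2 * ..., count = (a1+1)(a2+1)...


296 = 2^3 × 37^1
d(296) = (3+1) × (1+1) = 8

8 divisors


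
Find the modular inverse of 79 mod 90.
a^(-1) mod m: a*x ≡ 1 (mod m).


Use the extended Euclidean algorithm on (90, 79); each row r = 90*s + 79*t:
r=90, s=1, t=0
r=79, s=0, t=1
q=1: r=11, s=1, t=-1   [90*(1) + 79*(-1) = 11]
q=7: r=2, s=-7, t=8   [90*(-7) + 79*(8) = 2]
q=5: r=1, s=36, t=-41   [90*(36) + 79*(-41) = 1]
q=2: r=0, s=-79, t=90   [90*(-79) + 79*(90) = 0]
GCD = 1 with t = -41, so 79*(-41) ≡ 1 (mod 90)
Inverse = -41 mod 90 = 49
Check: 79 * 49 = 3871 ≡ 1 (mod 90)

79^(-1) ≡ 49 (mod 90)


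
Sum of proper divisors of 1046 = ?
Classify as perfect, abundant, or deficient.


Proper divisors: 1, 2, 523
Sum = 1 + 2 + 523 = 526
526 < 1046 → deficient

s(1046) = 526 (deficient)


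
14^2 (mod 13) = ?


14^1 mod 13 = 1
14^2 mod 13 = 1


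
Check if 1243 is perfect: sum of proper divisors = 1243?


Proper divisors of 1243: 1, 11, 113
Sum = 1 + 11 + 113 = 125

No, 1243 is not perfect (125 ≠ 1243)


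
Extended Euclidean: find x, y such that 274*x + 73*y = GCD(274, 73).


Tabular extended Euclidean (each row: r = 274*s + 73*t):
r=274, s=1, t=0
r=73, s=0, t=1
q=3: r=55, s=1, t=-3   [274*(1) + 73*(-3) = 55]
q=1: r=18, s=-1, t=4   [274*(-1) + 73*(4) = 18]
q=3: r=1, s=4, t=-15   [274*(4) + 73*(-15) = 1]
q=18: r=0, s=-73, t=274   [274*(-73) + 73*(274) = 0]
GCD = 1; from the row with r=1: x=4, y=-15
Check: 274*(4) + 73*(-15) = 1096 - 1095 = 1

GCD = 1, x = 4, y = -15


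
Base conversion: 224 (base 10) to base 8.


224 (base 10) = 224 (decimal)
224 (decimal) = 340 (base 8)


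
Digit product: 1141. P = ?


1 × 1 × 4 × 1 = 4


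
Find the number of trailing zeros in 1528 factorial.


floor(1528/5) = 305
floor(1528/25) = 61
floor(1528/125) = 12
floor(1528/625) = 2
Total = 380

380 trailing zeros


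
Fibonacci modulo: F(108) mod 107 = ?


F(k) mod 107 for k=1..108:
1, 1, 2, 3, 5, 8, 13, 21, 34, 55, 89, 37, 19, 56, 75, 24, 99, 16, 8, 24, 32, 56, 88, 37, 18, 55, 73, 21, 94, 8, 102, 3, 105, 1, 106, 0, 106, 106, 105, 104, 102, 99, 94, 86, 73, 52, 18, 70, 88, 51, 32, 83, 8, 91, 99, 83, 75, 51, 19, 70, 89, 52, 34, 86, 13, 99, 5, 104, 2, 106, 1, 0, 1, 1, 2, 3, 5, 8, 13, 21, 34, 55, 89, 37, 19, 56, 75, 24, 99, 16, 8, 24, 32, 56, 88, 37, 18, 55, 73, 21, 94, 8, 102, 3, 105, 1, 106, 0
F(108) mod 107 = 0


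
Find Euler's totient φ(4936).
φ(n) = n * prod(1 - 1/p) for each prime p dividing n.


4936 = 2^3 × 617
Prime factors: 2, 617
φ(4936) = 4936 × (1-1/2) × (1-1/617)
= 4936 × 1/2 × 616/617 = 2464

φ(4936) = 2464


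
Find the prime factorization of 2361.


2361 / 3 = 787
787 / 787 = 1
2361 = 3 × 787


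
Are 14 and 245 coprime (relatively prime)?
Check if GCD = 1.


Euclidean algorithm:
245 = 17 * 14 + 7
14 = 2 * 7 + 0
GCD(14, 245) = 7

No, not coprime (GCD = 7)


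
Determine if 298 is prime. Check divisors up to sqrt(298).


298 / 2 = 149 (exact division)
298 is NOT prime.

No, 298 is not prime


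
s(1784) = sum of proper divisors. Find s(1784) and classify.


Proper divisors: 1, 2, 4, 8, 223, 446, 892
Sum = 1 + 2 + 4 + 8 + 223 + 446 + 892 = 1576
1576 < 1784 → deficient

s(1784) = 1576 (deficient)


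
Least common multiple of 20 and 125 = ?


GCD(20, 125) = 5
LCM = 20*125/5 = 2500/5 = 500

LCM = 500


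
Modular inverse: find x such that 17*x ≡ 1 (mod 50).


Use the extended Euclidean algorithm on (50, 17); each row r = 50*s + 17*t:
r=50, s=1, t=0
r=17, s=0, t=1
q=2: r=16, s=1, t=-2   [50*(1) + 17*(-2) = 16]
q=1: r=1, s=-1, t=3   [50*(-1) + 17*(3) = 1]
q=16: r=0, s=17, t=-50   [50*(17) + 17*(-50) = 0]
GCD = 1 with t = 3, so 17*(3) ≡ 1 (mod 50)
Inverse = 3 mod 50 = 3
Check: 17 * 3 = 51 ≡ 1 (mod 50)

17^(-1) ≡ 3 (mod 50)


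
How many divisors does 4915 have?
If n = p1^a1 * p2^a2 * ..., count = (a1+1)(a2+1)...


4915 = 5^1 × 983^1
d(4915) = (1+1) × (1+1) = 4

4 divisors


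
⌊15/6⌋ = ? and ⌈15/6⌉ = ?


15/6 = 2.5000
floor = 2
ceil = 3

floor = 2, ceil = 3


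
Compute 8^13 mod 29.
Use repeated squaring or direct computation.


8^1 mod 29 = 8
8^2 mod 29 = 6
8^3 mod 29 = 19
8^4 mod 29 = 7
8^5 mod 29 = 27
8^6 mod 29 = 13
8^7 mod 29 = 17
8^8 mod 29 = 20
8^9 mod 29 = 15
8^10 mod 29 = 4
8^11 mod 29 = 3
8^12 mod 29 = 24
8^13 mod 29 = 18


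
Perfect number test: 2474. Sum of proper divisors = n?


Proper divisors of 2474: 1, 2, 1237
Sum = 1 + 2 + 1237 = 1240

No, 2474 is not perfect (1240 ≠ 2474)


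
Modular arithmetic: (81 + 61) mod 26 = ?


81 + 61 = 142
142 mod 26 = 12


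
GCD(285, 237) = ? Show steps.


285 = 1 * 237 + 48
237 = 4 * 48 + 45
48 = 1 * 45 + 3
45 = 15 * 3 + 0
GCD = 3


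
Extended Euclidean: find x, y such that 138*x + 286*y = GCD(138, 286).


Tabular extended Euclidean (each row: r = 138*s + 286*t):
r=138, s=1, t=0
r=286, s=0, t=1
q=0: r=138, s=1, t=0   [138*(1) + 286*(0) = 138]
q=2: r=10, s=-2, t=1   [138*(-2) + 286*(1) = 10]
q=13: r=8, s=27, t=-13   [138*(27) + 286*(-13) = 8]
q=1: r=2, s=-29, t=14   [138*(-29) + 286*(14) = 2]
q=4: r=0, s=143, t=-69   [138*(143) + 286*(-69) = 0]
GCD = 2; from the row with r=2: x=-29, y=14
Check: 138*(-29) + 286*(14) = -4002 + 4004 = 2

GCD = 2, x = -29, y = 14


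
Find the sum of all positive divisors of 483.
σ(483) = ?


Divisors of 483: 1, 3, 7, 21, 23, 69, 161, 483
Sum = 1 + 3 + 7 + 21 + 23 + 69 + 161 + 483 = 768

σ(483) = 768


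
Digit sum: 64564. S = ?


6 + 4 + 5 + 6 + 4 = 25


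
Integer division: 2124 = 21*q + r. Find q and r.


2124 = 21 * 101 + 3
Check: 2121 + 3 = 2124

q = 101, r = 3


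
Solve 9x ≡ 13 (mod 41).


GCD(9, 41) = 1, unique solution
a^(-1) mod 41 = 32
x = 32 * 13 mod 41 = 6

x ≡ 6 (mod 41)


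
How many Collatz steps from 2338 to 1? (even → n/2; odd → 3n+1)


2338 → 1169 → 3508 → 1754 → 877 → 2632 → 1316 → 658 → 329 → 988 → 494 → 247 → 742 → 371 → 1114 → 557 → 1672 → 836 → 418 → 209 → 628 → 314 → 157 → 472 → 236 → 118 → 59 → 178 → 89 → 268 → 134 → 67 → 202 → 101 → 304 → 152 → 76 → 38 → 19 → 58 → 29 → 88 → 44 → 22 → 11 → 34 → 17 → 52 → 26 → 13 → 40 → 20 → 10 → 5 → 16 → 8 → 4 → 2 → 1
Total steps = 58

58 steps


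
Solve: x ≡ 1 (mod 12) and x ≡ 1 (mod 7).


M = 12*7 = 84
M1 = M/12 = 7, M2 = M/7 = 12
M1^(-1) mod 12 = 7, M2^(-1) mod 7 = 3
x = 1*7*7 + 1*12*3 = 85
85 mod 84 = 1
Check: 1 mod 12 = 1 ✓, 1 mod 7 = 1 ✓

x ≡ 1 (mod 84)


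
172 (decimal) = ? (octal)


172 (base 10) = 172 (decimal)
172 (decimal) = 254 (base 8)


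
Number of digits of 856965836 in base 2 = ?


856965836 in base 2 = 110011000101000100001011001100
Number of digits = 30

30 digits (base 2)


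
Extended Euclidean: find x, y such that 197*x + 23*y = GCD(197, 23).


Tabular extended Euclidean (each row: r = 197*s + 23*t):
r=197, s=1, t=0
r=23, s=0, t=1
q=8: r=13, s=1, t=-8   [197*(1) + 23*(-8) = 13]
q=1: r=10, s=-1, t=9   [197*(-1) + 23*(9) = 10]
q=1: r=3, s=2, t=-17   [197*(2) + 23*(-17) = 3]
q=3: r=1, s=-7, t=60   [197*(-7) + 23*(60) = 1]
q=3: r=0, s=23, t=-197   [197*(23) + 23*(-197) = 0]
GCD = 1; from the row with r=1: x=-7, y=60
Check: 197*(-7) + 23*(60) = -1379 + 1380 = 1

GCD = 1, x = -7, y = 60


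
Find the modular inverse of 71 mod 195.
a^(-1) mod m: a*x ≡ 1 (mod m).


Use the extended Euclidean algorithm on (195, 71); each row r = 195*s + 71*t:
r=195, s=1, t=0
r=71, s=0, t=1
q=2: r=53, s=1, t=-2   [195*(1) + 71*(-2) = 53]
q=1: r=18, s=-1, t=3   [195*(-1) + 71*(3) = 18]
q=2: r=17, s=3, t=-8   [195*(3) + 71*(-8) = 17]
q=1: r=1, s=-4, t=11   [195*(-4) + 71*(11) = 1]
q=17: r=0, s=71, t=-195   [195*(71) + 71*(-195) = 0]
GCD = 1 with t = 11, so 71*(11) ≡ 1 (mod 195)
Inverse = 11 mod 195 = 11
Check: 71 * 11 = 781 ≡ 1 (mod 195)

71^(-1) ≡ 11 (mod 195)


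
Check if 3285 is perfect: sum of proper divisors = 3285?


Proper divisors of 3285: 1, 3, 5, 9, 15, 45, 73, 219, 365, 657, 1095
Sum = 1 + 3 + 5 + 9 + 15 + 45 + 73 + 219 + 365 + 657 + 1095 = 2487

No, 3285 is not perfect (2487 ≠ 3285)


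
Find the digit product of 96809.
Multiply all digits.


9 × 6 × 8 × 0 × 9 = 0


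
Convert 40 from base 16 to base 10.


40 (base 16) = 64 (decimal)
64 (decimal) = 64 (base 10)


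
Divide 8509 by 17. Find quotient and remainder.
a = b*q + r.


8509 = 17 * 500 + 9
Check: 8500 + 9 = 8509

q = 500, r = 9


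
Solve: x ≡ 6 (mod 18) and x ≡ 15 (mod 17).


M = 18*17 = 306
M1 = M/18 = 17, M2 = M/17 = 18
M1^(-1) mod 18 = 17, M2^(-1) mod 17 = 1
x = 6*17*17 + 15*18*1 = 2004
2004 mod 306 = 168
Check: 168 mod 18 = 6 ✓, 168 mod 17 = 15 ✓

x ≡ 168 (mod 306)


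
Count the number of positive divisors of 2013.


2013 = 3^1 × 11^1 × 61^1
d(2013) = (1+1) × (1+1) × (1+1) = 8

8 divisors


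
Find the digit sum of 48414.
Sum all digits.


4 + 8 + 4 + 1 + 4 = 21


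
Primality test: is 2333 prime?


Check divisors up to sqrt(2333) = 48.3011
No divisors found.
2333 is prime.

Yes, 2333 is prime


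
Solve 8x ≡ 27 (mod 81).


GCD(8, 81) = 1, unique solution
a^(-1) mod 81 = 71
x = 71 * 27 mod 81 = 54

x ≡ 54 (mod 81)


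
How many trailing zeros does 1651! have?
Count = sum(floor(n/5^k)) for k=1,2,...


floor(1651/5) = 330
floor(1651/25) = 66
floor(1651/125) = 13
floor(1651/625) = 2
Total = 411

411 trailing zeros


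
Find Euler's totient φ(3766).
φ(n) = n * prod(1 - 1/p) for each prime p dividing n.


3766 = 2 × 7 × 269
Prime factors: 2, 7, 269
φ(3766) = 3766 × (1-1/2) × (1-1/7) × (1-1/269)
= 3766 × 1/2 × 6/7 × 268/269 = 1608

φ(3766) = 1608


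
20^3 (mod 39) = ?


20^1 mod 39 = 20
20^2 mod 39 = 10
20^3 mod 39 = 5


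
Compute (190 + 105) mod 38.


190 + 105 = 295
295 mod 38 = 29


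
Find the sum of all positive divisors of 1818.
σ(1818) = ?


Divisors of 1818: 1, 2, 3, 6, 9, 18, 101, 202, 303, 606, 909, 1818
Sum = 1 + 2 + 3 + 6 + 9 + 18 + 101 + 202 + 303 + 606 + 909 + 1818 = 3978

σ(1818) = 3978


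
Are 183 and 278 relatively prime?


Euclidean algorithm:
278 = 1 * 183 + 95
183 = 1 * 95 + 88
95 = 1 * 88 + 7
88 = 12 * 7 + 4
7 = 1 * 4 + 3
4 = 1 * 3 + 1
3 = 3 * 1 + 0
GCD(183, 278) = 1

Yes, coprime (GCD = 1)


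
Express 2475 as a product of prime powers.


2475 / 3 = 825
825 / 3 = 275
275 / 5 = 55
55 / 5 = 11
11 / 11 = 1
2475 = 3^2 × 5^2 × 11


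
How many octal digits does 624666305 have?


624666305 in base 8 = 4516723301
Number of digits = 10

10 digits (base 8)


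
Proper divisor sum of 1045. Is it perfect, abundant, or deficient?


Proper divisors: 1, 5, 11, 19, 55, 95, 209
Sum = 1 + 5 + 11 + 19 + 55 + 95 + 209 = 395
395 < 1045 → deficient

s(1045) = 395 (deficient)


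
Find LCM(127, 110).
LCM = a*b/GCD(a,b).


GCD(127, 110) = 1
LCM = 127*110/1 = 13970/1 = 13970

LCM = 13970


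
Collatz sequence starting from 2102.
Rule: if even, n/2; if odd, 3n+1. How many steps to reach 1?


2102 → 1051 → 3154 → 1577 → 4732 → 2366 → 1183 → 3550 → 1775 → 5326 → 2663 → 7990 → 3995 → 11986 → 5993 → 17980 → 8990 → 4495 → 13486 → 6743 → 20230 → 10115 → 30346 → 15173 → 45520 → 22760 → 11380 → 5690 → 2845 → 8536 → 4268 → 2134 → 1067 → 3202 → 1601 → 4804 → 2402 → 1201 → 3604 → 1802 → 901 → 2704 → 1352 → 676 → 338 → 169 → 508 → 254 → 127 → 382 → 191 → 574 → 287 → 862 → 431 → 1294 → 647 → 1942 → 971 → 2914 → 1457 → 4372 → 2186 → 1093 → 3280 → 1640 → 820 → 410 → 205 → 616 → 308 → 154 → 77 → 232 → 116 → 58 → 29 → 88 → 44 → 22 → 11 → 34 → 17 → 52 → 26 → 13 → 40 → 20 → 10 → 5 → 16 → 8 → 4 → 2 → 1
Total steps = 94

94 steps


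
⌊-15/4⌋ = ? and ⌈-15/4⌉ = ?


-15/4 = -3.7500
floor = -4
ceil = -3

floor = -4, ceil = -3


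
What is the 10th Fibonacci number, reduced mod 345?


F(k) mod 345 for k=1..10:
1, 1, 2, 3, 5, 8, 13, 21, 34, 55
F(10) mod 345 = 55


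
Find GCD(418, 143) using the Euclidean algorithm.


418 = 2 * 143 + 132
143 = 1 * 132 + 11
132 = 12 * 11 + 0
GCD = 11


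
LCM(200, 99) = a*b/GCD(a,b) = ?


GCD(200, 99) = 1
LCM = 200*99/1 = 19800/1 = 19800

LCM = 19800


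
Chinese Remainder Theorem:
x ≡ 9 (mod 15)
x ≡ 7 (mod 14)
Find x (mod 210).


M = 15*14 = 210
M1 = M/15 = 14, M2 = M/14 = 15
M1^(-1) mod 15 = 14, M2^(-1) mod 14 = 1
x = 9*14*14 + 7*15*1 = 1869
1869 mod 210 = 189
Check: 189 mod 15 = 9 ✓, 189 mod 14 = 7 ✓

x ≡ 189 (mod 210)


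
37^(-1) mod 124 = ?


Use the extended Euclidean algorithm on (124, 37); each row r = 124*s + 37*t:
r=124, s=1, t=0
r=37, s=0, t=1
q=3: r=13, s=1, t=-3   [124*(1) + 37*(-3) = 13]
q=2: r=11, s=-2, t=7   [124*(-2) + 37*(7) = 11]
q=1: r=2, s=3, t=-10   [124*(3) + 37*(-10) = 2]
q=5: r=1, s=-17, t=57   [124*(-17) + 37*(57) = 1]
q=2: r=0, s=37, t=-124   [124*(37) + 37*(-124) = 0]
GCD = 1 with t = 57, so 37*(57) ≡ 1 (mod 124)
Inverse = 57 mod 124 = 57
Check: 37 * 57 = 2109 ≡ 1 (mod 124)

37^(-1) ≡ 57 (mod 124)


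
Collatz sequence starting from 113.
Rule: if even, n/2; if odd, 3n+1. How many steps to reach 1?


113 → 340 → 170 → 85 → 256 → 128 → 64 → 32 → 16 → 8 → 4 → 2 → 1
Total steps = 12

12 steps


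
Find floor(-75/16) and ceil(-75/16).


-75/16 = -4.6875
floor = -5
ceil = -4

floor = -5, ceil = -4


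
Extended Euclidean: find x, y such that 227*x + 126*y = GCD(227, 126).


Tabular extended Euclidean (each row: r = 227*s + 126*t):
r=227, s=1, t=0
r=126, s=0, t=1
q=1: r=101, s=1, t=-1   [227*(1) + 126*(-1) = 101]
q=1: r=25, s=-1, t=2   [227*(-1) + 126*(2) = 25]
q=4: r=1, s=5, t=-9   [227*(5) + 126*(-9) = 1]
q=25: r=0, s=-126, t=227   [227*(-126) + 126*(227) = 0]
GCD = 1; from the row with r=1: x=5, y=-9
Check: 227*(5) + 126*(-9) = 1135 - 1134 = 1

GCD = 1, x = 5, y = -9


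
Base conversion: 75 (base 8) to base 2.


75 (base 8) = 61 (decimal)
61 (decimal) = 111101 (base 2)


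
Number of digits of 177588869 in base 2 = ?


177588869 in base 2 = 1010100101011100101010000101
Number of digits = 28

28 digits (base 2)


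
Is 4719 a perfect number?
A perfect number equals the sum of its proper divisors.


Proper divisors of 4719: 1, 3, 11, 13, 33, 39, 121, 143, 363, 429, 1573
Sum = 1 + 3 + 11 + 13 + 33 + 39 + 121 + 143 + 363 + 429 + 1573 = 2729

No, 4719 is not perfect (2729 ≠ 4719)


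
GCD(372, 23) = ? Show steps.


372 = 16 * 23 + 4
23 = 5 * 4 + 3
4 = 1 * 3 + 1
3 = 3 * 1 + 0
GCD = 1


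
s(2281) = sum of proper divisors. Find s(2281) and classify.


Proper divisors: 1
Sum = 1 = 1
1 < 2281 → deficient

s(2281) = 1 (deficient)


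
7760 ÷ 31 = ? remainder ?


7760 = 31 * 250 + 10
Check: 7750 + 10 = 7760

q = 250, r = 10


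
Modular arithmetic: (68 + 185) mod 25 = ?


68 + 185 = 253
253 mod 25 = 3


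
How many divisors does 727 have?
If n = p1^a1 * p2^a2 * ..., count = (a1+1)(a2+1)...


727 = 727^1
d(727) = (1+1) = 2

2 divisors


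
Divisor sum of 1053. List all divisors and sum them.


Divisors of 1053: 1, 3, 9, 13, 27, 39, 81, 117, 351, 1053
Sum = 1 + 3 + 9 + 13 + 27 + 39 + 81 + 117 + 351 + 1053 = 1694

σ(1053) = 1694


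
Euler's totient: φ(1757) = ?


1757 = 7 × 251
Prime factors: 7, 251
φ(1757) = 1757 × (1-1/7) × (1-1/251)
= 1757 × 6/7 × 250/251 = 1500

φ(1757) = 1500


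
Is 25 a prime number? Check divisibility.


25 / 5 = 5 (exact division)
25 is NOT prime.

No, 25 is not prime


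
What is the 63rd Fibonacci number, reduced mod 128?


F(k) mod 128 for k=1..63:
1, 1, 2, 3, 5, 8, 13, 21, 34, 55, 89, 16, 105, 121, 98, 91, 61, 24, 85, 109, 66, 47, 113, 32, 17, 49, 66, 115, 53, 40, 93, 5, 98, 103, 73, 48, 121, 41, 34, 75, 109, 56, 37, 93, 2, 95, 97, 64, 33, 97, 2, 99, 101, 72, 45, 117, 34, 23, 57, 80, 9, 89, 98
F(63) mod 128 = 98


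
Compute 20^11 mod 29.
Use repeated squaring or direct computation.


20^1 mod 29 = 20
20^2 mod 29 = 23
20^3 mod 29 = 25
20^4 mod 29 = 7
20^5 mod 29 = 24
20^6 mod 29 = 16
20^7 mod 29 = 1
20^8 mod 29 = 20
20^9 mod 29 = 23
20^10 mod 29 = 25
20^11 mod 29 = 7


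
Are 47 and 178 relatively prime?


Euclidean algorithm:
178 = 3 * 47 + 37
47 = 1 * 37 + 10
37 = 3 * 10 + 7
10 = 1 * 7 + 3
7 = 2 * 3 + 1
3 = 3 * 1 + 0
GCD(47, 178) = 1

Yes, coprime (GCD = 1)


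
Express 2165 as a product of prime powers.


2165 / 5 = 433
433 / 433 = 1
2165 = 5 × 433


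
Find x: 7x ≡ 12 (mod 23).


GCD(7, 23) = 1, unique solution
a^(-1) mod 23 = 10
x = 10 * 12 mod 23 = 5

x ≡ 5 (mod 23)


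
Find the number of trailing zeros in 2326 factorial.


floor(2326/5) = 465
floor(2326/25) = 93
floor(2326/125) = 18
floor(2326/625) = 3
Total = 579

579 trailing zeros


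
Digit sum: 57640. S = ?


5 + 7 + 6 + 4 + 0 = 22


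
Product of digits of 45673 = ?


4 × 5 × 6 × 7 × 3 = 2520


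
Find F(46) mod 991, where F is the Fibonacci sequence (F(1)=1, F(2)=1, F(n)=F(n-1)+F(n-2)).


F(k) mod 991 for k=1..46:
1, 1, 2, 3, 5, 8, 13, 21, 34, 55, 89, 144, 233, 377, 610, 987, 606, 602, 217, 819, 45, 864, 909, 782, 700, 491, 200, 691, 891, 591, 491, 91, 582, 673, 264, 937, 210, 156, 366, 522, 888, 419, 316, 735, 60, 795
F(46) mod 991 = 795


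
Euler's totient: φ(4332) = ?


4332 = 2^2 × 3 × 19^2
Prime factors: 2, 3, 19
φ(4332) = 4332 × (1-1/2) × (1-1/3) × (1-1/19)
= 4332 × 1/2 × 2/3 × 18/19 = 1368

φ(4332) = 1368


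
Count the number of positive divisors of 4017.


4017 = 3^1 × 13^1 × 103^1
d(4017) = (1+1) × (1+1) × (1+1) = 8

8 divisors


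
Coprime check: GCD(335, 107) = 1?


Euclidean algorithm:
335 = 3 * 107 + 14
107 = 7 * 14 + 9
14 = 1 * 9 + 5
9 = 1 * 5 + 4
5 = 1 * 4 + 1
4 = 4 * 1 + 0
GCD(335, 107) = 1

Yes, coprime (GCD = 1)


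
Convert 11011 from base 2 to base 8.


11011 (base 2) = 27 (decimal)
27 (decimal) = 33 (base 8)


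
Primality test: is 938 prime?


938 / 2 = 469 (exact division)
938 is NOT prime.

No, 938 is not prime


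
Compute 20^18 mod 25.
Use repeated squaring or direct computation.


20^1 mod 25 = 20
20^2 mod 25 = 0
20^3 mod 25 = 0
20^4 mod 25 = 0
20^5 mod 25 = 0
20^6 mod 25 = 0
20^7 mod 25 = 0
20^8 mod 25 = 0
20^9 mod 25 = 0
20^10 mod 25 = 0
20^11 mod 25 = 0
20^12 mod 25 = 0
20^13 mod 25 = 0
20^14 mod 25 = 0
20^15 mod 25 = 0
20^16 mod 25 = 0
20^17 mod 25 = 0
20^18 mod 25 = 0


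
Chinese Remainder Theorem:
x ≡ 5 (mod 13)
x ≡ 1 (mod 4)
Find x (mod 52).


M = 13*4 = 52
M1 = M/13 = 4, M2 = M/4 = 13
M1^(-1) mod 13 = 10, M2^(-1) mod 4 = 1
x = 5*4*10 + 1*13*1 = 213
213 mod 52 = 5
Check: 5 mod 13 = 5 ✓, 5 mod 4 = 1 ✓

x ≡ 5 (mod 52)
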